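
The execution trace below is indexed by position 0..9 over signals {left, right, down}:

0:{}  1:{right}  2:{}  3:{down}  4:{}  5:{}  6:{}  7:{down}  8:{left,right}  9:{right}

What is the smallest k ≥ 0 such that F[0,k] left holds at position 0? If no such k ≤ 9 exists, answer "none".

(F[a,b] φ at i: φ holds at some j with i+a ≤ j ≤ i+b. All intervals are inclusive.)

Scan j = 0,1,… for left:
  j=0: fails
  j=1: fails
  j=2: fails
  j=3: fails
  j=4: fails
  j=5: fails
  j=6: fails
  j=7: fails
  j=8: holds
First hit at j=8, so smallest k = 8-0 = 8.

8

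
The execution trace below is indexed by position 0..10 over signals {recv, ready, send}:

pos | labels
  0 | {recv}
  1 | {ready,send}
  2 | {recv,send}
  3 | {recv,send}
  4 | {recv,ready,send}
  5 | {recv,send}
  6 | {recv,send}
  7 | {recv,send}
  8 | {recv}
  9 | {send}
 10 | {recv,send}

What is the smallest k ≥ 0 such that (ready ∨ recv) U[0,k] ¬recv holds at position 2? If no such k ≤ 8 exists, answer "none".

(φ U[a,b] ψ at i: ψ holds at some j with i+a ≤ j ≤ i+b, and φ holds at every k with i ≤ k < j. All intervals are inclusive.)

Need earliest j ≥ 2 with ¬recv, and (ready ∨ recv) at every k in [2,j-1].
  j=2: rhs fails.
  j=3: rhs fails.
  j=4: rhs fails.
  j=5: rhs fails.
  j=6: rhs fails.
  j=7: rhs fails.
  j=8: rhs fails.
  j=9: rhs holds; lhs holds on [2,8]. k = 7.

7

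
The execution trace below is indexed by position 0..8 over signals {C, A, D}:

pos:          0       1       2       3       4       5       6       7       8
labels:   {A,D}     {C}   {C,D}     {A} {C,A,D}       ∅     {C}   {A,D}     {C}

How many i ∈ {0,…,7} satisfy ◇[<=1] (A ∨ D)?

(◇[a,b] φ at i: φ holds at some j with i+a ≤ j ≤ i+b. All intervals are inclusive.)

Evaluate at each i in [0,7]:
  i=0: ✓ (witness j=0)
  i=1: ✓ (witness j=2)
  i=2: ✓ (witness j=2)
  i=3: ✓ (witness j=3)
  i=4: ✓ (witness j=4)
  i=5: ✗ (none in [5,6])
  i=6: ✓ (witness j=7)
  i=7: ✓ (witness j=7)
Positions where it holds: {0, 1, 2, 3, 4, 6, 7} → 7.

7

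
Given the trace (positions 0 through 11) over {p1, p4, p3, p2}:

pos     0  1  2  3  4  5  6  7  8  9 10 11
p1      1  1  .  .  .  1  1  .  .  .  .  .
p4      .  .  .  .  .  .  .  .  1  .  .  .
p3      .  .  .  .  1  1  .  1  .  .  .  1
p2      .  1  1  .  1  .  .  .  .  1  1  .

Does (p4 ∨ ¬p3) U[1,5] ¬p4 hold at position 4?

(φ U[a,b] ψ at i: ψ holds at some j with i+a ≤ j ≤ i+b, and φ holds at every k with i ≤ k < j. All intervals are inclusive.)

Need some j in [5,9] with ¬p4, and (p4 ∨ ¬p3) at every k in [4,j-1].
  j=5: ¬p4 holds, but (p4 ∨ ¬p3) fails at k=4 → not this j.
  j=6: ¬p4 holds, but (p4 ∨ ¬p3) fails at k=4 → not this j.
  j=7: ¬p4 holds, but (p4 ∨ ¬p3) fails at k=4 → not this j.
  j=8: ¬p4 false.
  j=9: ¬p4 holds, but (p4 ∨ ¬p3) fails at k=4 → not this j.
No j in the window works → until fails.

False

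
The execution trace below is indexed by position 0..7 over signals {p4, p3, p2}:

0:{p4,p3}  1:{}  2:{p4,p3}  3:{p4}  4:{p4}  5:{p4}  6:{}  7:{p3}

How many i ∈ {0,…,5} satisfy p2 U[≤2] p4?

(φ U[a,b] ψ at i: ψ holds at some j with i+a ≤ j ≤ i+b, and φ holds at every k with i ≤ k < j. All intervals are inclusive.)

5

Evaluate at each i in [0,5]:
  i=0: ✓ (rhs at j=0)
  i=1: ✗ (lhs fails at k=1 before rhs at j=2)
  i=2: ✓ (rhs at j=2)
  i=3: ✓ (rhs at j=3)
  i=4: ✓ (rhs at j=4)
  i=5: ✓ (rhs at j=5)
Positions where it holds: {0, 2, 3, 4, 5} → 5.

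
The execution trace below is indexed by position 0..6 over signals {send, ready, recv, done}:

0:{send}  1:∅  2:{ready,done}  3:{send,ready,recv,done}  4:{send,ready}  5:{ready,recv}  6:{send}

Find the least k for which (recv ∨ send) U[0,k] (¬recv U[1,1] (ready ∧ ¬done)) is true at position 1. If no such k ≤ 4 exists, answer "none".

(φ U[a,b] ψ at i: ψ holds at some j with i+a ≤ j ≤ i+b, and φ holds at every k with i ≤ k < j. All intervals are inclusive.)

none

Need earliest j ≥ 1 with (¬recv U[1,1] (ready ∧ ¬done)), and (recv ∨ send) at every k in [1,j-1].
  j=1: rhs fails.
  j=2: rhs fails.
  j=3: rhs fails.
  j=4: rhs holds but lhs fails at k=1.
  j=5: rhs fails.
No witness within the range → none.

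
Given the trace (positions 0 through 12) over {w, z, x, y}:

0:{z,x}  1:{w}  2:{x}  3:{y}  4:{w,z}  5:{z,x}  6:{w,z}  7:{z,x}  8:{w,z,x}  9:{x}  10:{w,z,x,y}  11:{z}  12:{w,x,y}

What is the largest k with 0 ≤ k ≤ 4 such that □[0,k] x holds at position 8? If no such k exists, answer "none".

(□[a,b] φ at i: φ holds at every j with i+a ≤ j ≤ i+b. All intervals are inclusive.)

x must hold from j=8 onward; find where it first fails.
  j=8: holds
  j=9: holds
  j=10: holds
  j=11: fails
Holds on [8,10], so largest k = 2.

2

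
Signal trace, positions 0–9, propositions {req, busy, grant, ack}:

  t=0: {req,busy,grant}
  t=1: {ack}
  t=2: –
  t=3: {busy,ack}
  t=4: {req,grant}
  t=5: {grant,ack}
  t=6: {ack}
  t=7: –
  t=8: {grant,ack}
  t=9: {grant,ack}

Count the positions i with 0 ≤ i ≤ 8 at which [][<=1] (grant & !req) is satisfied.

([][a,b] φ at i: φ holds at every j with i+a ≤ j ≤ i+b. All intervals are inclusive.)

1

Evaluate at each i in [0,8]:
  i=0: ✗ (fails at j=0)
  i=1: ✗ (fails at j=1)
  i=2: ✗ (fails at j=2)
  i=3: ✗ (fails at j=3)
  i=4: ✗ (fails at j=4)
  i=5: ✗ (fails at j=6)
  i=6: ✗ (fails at j=6)
  i=7: ✗ (fails at j=7)
  i=8: ✓ (all of [8,9])
Positions where it holds: {8} → 1.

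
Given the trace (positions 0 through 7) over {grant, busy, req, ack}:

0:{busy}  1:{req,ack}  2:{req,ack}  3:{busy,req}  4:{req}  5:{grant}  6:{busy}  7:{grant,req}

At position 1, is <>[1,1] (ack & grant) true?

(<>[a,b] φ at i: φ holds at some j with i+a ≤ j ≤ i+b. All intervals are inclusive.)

No

Check (ack & grant) at each j in [2,2]:
  j=2: false
No position in the window satisfies it → formula fails.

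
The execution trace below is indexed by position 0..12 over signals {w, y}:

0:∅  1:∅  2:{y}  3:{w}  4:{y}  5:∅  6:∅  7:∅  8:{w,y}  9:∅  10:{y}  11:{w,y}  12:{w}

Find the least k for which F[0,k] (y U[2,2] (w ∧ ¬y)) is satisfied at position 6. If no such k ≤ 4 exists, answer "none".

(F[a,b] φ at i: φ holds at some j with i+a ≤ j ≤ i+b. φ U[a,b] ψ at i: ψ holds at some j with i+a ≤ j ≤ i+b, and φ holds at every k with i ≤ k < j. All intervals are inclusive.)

Scan j = 6,7,… for (y U[2,2] (w ∧ ¬y)):
  j=6: fails
  j=7: fails
  j=8: fails
  j=9: fails
  j=10: holds
First hit at j=10, so smallest k = 10-6 = 4.

4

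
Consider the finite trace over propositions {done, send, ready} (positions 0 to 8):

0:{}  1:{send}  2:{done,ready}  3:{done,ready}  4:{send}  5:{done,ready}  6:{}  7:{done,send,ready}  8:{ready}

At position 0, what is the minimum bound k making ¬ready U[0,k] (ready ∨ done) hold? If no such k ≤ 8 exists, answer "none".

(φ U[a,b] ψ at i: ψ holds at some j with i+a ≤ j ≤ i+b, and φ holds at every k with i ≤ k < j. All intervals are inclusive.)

2

Need earliest j ≥ 0 with (ready ∨ done), and ¬ready at every k in [0,j-1].
  j=0: rhs fails.
  j=1: rhs fails.
  j=2: rhs holds; lhs holds on [0,1]. k = 2.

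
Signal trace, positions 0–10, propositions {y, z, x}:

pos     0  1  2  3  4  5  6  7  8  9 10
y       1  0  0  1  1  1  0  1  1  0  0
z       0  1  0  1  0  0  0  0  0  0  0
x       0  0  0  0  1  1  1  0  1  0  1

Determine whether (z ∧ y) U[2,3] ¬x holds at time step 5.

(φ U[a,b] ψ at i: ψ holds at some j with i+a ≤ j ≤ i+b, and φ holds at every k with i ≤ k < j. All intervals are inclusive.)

Does not hold

Need some j in [7,8] with ¬x, and (z ∧ y) at every k in [5,j-1].
  j=7: ¬x holds, but (z ∧ y) fails at k=5 → not this j.
  j=8: ¬x false.
No j in the window works → until fails.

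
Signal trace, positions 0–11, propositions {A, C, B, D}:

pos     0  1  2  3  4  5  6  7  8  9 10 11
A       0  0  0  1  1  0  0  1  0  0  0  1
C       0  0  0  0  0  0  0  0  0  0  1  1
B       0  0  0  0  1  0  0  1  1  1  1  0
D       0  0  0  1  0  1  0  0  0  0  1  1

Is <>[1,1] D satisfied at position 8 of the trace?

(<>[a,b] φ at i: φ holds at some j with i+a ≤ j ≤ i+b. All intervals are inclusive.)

Check D at each j in [9,9]:
  j=9: false
No position in the window satisfies it → formula fails.

No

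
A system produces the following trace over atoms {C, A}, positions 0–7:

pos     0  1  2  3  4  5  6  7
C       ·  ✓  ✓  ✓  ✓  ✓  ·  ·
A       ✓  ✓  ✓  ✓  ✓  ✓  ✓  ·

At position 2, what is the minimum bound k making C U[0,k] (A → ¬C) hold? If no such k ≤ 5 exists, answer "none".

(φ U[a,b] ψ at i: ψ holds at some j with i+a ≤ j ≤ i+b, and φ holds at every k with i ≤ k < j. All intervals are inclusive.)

Need earliest j ≥ 2 with (A → ¬C), and C at every k in [2,j-1].
  j=2: rhs fails.
  j=3: rhs fails.
  j=4: rhs fails.
  j=5: rhs fails.
  j=6: rhs holds; lhs holds on [2,5]. k = 4.

4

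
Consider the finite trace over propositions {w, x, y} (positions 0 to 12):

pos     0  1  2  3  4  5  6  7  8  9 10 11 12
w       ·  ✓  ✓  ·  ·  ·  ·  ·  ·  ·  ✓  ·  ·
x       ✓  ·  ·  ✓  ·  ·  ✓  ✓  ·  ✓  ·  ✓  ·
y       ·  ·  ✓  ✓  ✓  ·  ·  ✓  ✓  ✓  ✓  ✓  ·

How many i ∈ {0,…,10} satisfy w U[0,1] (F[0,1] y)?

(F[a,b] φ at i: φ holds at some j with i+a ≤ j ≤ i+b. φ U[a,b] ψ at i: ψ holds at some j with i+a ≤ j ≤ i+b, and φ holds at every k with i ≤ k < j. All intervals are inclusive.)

9

Evaluate at each i in [0,10]:
  i=0: ✗ (lhs fails at k=0 before rhs at j=1)
  i=1: ✓ (rhs at j=1)
  i=2: ✓ (rhs at j=2)
  i=3: ✓ (rhs at j=3)
  i=4: ✓ (rhs at j=4)
  i=5: ✗ (lhs fails at k=5 before rhs at j=6)
  i=6: ✓ (rhs at j=6)
  i=7: ✓ (rhs at j=7)
  i=8: ✓ (rhs at j=8)
  i=9: ✓ (rhs at j=9)
  i=10: ✓ (rhs at j=10)
Positions where it holds: {1, 2, 3, 4, 6, 7, 8, 9, 10} → 9.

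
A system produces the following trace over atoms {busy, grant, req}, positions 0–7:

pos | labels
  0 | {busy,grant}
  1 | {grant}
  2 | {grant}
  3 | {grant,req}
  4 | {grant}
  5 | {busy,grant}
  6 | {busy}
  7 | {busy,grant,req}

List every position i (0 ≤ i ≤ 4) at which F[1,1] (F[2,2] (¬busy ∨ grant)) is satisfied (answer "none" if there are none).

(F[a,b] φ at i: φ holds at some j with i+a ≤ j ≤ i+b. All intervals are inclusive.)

0, 1, 2, 4

Evaluate at each i in [0,4]:
  i=0: ✓ (witness j=1)
  i=1: ✓ (witness j=2)
  i=2: ✓ (witness j=3)
  i=3: ✗ (none in [4,4])
  i=4: ✓ (witness j=5)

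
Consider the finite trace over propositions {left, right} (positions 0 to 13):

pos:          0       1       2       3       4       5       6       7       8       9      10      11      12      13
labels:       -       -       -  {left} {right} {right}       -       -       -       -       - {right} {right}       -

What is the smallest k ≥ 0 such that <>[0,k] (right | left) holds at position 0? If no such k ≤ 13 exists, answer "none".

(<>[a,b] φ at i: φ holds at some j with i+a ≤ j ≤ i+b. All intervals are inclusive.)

Scan j = 0,1,… for (right | left):
  j=0: fails
  j=1: fails
  j=2: fails
  j=3: holds
First hit at j=3, so smallest k = 3-0 = 3.

3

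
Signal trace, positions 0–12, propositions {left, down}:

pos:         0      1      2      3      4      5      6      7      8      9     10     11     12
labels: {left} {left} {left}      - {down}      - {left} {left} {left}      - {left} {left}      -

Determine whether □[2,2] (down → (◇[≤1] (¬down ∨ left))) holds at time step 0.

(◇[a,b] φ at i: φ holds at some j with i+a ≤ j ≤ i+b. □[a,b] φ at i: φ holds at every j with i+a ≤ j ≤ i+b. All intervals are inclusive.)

Holds

Check (down → (◇[≤1] (¬down ∨ left))) at every j in [2,2]:
  j=2: antecedent false → ✓
All positions satisfy it → formula holds.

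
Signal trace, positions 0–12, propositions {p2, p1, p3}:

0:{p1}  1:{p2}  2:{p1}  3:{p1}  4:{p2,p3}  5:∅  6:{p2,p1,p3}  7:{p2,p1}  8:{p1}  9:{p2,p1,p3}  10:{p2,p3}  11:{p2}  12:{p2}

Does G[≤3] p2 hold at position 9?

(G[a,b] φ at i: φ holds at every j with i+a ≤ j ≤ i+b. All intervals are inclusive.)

Holds

Check p2 at every j in [9,12]:
  j=9: true
  j=10: true
  j=11: true
  j=12: true
All positions satisfy it → formula holds.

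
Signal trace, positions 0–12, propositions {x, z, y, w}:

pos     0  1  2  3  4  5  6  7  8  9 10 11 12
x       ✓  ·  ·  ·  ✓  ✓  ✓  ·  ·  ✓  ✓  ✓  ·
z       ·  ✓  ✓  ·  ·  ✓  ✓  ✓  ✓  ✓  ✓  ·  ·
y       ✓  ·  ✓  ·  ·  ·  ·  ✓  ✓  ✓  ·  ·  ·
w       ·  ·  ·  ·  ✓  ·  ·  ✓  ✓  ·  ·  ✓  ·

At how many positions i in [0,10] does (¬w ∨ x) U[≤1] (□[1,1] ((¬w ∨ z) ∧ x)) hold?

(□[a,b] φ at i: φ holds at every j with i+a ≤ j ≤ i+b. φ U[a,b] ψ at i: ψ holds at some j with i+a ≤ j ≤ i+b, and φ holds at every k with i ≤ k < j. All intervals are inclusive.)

Evaluate at each i in [0,10]:
  i=0: ✗ (no rhs in [0,1])
  i=1: ✗ (no rhs in [1,2])
  i=2: ✗ (no rhs in [2,3])
  i=3: ✓ (rhs at j=4; lhs holds on [3,3])
  i=4: ✓ (rhs at j=4)
  i=5: ✓ (rhs at j=5)
  i=6: ✗ (no rhs in [6,7])
  i=7: ✗ (lhs fails at k=7 before rhs at j=8)
  i=8: ✓ (rhs at j=8)
  i=9: ✓ (rhs at j=9)
  i=10: ✗ (no rhs in [10,11])
Positions where it holds: {3, 4, 5, 8, 9} → 5.

5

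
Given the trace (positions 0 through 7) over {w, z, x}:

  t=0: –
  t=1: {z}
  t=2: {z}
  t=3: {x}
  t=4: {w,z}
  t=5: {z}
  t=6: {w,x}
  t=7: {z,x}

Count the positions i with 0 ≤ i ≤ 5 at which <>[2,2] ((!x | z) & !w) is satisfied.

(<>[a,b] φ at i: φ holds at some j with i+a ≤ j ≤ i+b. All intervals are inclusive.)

Evaluate at each i in [0,5]:
  i=0: ✓ (witness j=2)
  i=1: ✗ (none in [3,3])
  i=2: ✗ (none in [4,4])
  i=3: ✓ (witness j=5)
  i=4: ✗ (none in [6,6])
  i=5: ✓ (witness j=7)
Positions where it holds: {0, 3, 5} → 3.

3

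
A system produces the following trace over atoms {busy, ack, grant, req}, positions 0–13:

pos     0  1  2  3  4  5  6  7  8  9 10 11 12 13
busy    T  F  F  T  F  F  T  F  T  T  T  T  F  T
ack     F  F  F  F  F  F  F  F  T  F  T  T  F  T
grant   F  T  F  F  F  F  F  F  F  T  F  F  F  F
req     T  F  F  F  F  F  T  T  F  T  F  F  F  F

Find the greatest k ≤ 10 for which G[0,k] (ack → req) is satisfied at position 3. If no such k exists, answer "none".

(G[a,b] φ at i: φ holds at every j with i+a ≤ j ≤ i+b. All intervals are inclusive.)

(ack → req) must hold from j=3 onward; find where it first fails.
  j=3: holds
  j=4: holds
  j=5: holds
  j=6: holds
  j=7: holds
  j=8: fails
Holds on [3,7], so largest k = 4.

4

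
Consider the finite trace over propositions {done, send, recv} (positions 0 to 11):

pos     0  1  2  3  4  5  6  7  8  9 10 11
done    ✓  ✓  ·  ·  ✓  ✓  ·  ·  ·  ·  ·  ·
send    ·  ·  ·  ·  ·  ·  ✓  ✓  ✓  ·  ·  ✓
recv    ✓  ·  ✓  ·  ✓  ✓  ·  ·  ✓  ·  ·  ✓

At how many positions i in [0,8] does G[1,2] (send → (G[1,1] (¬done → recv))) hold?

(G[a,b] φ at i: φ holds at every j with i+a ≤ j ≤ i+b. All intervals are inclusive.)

Evaluate at each i in [0,8]:
  i=0: ✓ (all of [1,2])
  i=1: ✓ (all of [2,3])
  i=2: ✓ (all of [3,4])
  i=3: ✓ (all of [4,5])
  i=4: ✗ (fails at j=6)
  i=5: ✗ (fails at j=6)
  i=6: ✗ (fails at j=8)
  i=7: ✗ (fails at j=8)
  i=8: ✓ (all of [9,10])
Positions where it holds: {0, 1, 2, 3, 8} → 5.

5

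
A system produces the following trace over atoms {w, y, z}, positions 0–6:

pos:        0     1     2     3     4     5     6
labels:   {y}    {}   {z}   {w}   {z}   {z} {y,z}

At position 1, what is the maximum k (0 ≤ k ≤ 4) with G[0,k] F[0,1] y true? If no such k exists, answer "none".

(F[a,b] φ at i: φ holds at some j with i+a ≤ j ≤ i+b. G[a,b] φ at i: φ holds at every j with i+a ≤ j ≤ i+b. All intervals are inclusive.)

none

F[0,1] y must hold from j=1 onward; find where it first fails.
  j=1: fails → no k works.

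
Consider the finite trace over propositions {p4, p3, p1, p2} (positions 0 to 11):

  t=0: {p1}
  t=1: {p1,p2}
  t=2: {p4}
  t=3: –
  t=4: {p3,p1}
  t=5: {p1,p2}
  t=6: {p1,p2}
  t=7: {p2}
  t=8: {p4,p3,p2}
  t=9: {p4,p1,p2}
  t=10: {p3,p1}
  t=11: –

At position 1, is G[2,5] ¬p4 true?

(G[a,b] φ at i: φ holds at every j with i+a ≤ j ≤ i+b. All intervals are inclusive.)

True

Check ¬p4 at every j in [3,6]:
  j=3: true
  j=4: true
  j=5: true
  j=6: true
All positions satisfy it → formula holds.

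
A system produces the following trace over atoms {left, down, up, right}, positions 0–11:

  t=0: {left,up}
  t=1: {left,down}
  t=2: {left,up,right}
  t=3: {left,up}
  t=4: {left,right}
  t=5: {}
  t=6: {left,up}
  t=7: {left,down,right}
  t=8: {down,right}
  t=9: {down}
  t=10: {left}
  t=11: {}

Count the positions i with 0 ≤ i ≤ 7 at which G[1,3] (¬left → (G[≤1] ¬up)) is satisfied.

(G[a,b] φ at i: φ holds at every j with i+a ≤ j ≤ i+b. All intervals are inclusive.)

Evaluate at each i in [0,7]:
  i=0: ✓ (all of [1,3])
  i=1: ✓ (all of [2,4])
  i=2: ✗ (fails at j=5)
  i=3: ✗ (fails at j=5)
  i=4: ✗ (fails at j=5)
  i=5: ✓ (all of [6,8])
  i=6: ✓ (all of [7,9])
  i=7: ✓ (all of [8,10])
Positions where it holds: {0, 1, 5, 6, 7} → 5.

5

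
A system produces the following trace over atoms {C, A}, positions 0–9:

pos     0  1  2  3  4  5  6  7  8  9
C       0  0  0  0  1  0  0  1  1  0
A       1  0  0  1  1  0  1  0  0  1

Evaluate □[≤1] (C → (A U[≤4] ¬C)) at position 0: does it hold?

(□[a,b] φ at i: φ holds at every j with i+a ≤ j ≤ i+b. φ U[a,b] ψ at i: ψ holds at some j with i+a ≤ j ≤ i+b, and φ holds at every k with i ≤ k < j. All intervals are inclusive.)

Holds

Check (C → (A U[≤4] ¬C)) at every j in [0,1]:
  j=0: antecedent false → ✓
  j=1: antecedent false → ✓
All positions satisfy it → formula holds.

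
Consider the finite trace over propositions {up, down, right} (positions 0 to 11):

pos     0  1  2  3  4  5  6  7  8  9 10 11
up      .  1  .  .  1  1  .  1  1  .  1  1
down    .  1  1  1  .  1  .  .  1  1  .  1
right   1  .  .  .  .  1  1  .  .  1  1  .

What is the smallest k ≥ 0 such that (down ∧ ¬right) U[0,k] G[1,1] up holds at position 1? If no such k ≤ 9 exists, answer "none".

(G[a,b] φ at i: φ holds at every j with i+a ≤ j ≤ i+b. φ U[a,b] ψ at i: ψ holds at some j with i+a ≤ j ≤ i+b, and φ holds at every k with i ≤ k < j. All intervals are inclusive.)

2

Need earliest j ≥ 1 with G[1,1] up, and (down ∧ ¬right) at every k in [1,j-1].
  j=1: rhs fails.
  j=2: rhs fails.
  j=3: rhs holds; lhs holds on [1,2]. k = 2.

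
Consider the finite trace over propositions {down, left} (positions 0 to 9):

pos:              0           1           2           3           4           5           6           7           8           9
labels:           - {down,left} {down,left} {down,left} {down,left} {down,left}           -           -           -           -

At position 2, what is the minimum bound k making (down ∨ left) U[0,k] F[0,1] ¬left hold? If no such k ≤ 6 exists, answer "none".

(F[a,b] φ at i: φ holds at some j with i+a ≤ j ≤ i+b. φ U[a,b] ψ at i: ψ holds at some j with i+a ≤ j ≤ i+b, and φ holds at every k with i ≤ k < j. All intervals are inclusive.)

Need earliest j ≥ 2 with F[0,1] ¬left, and (down ∨ left) at every k in [2,j-1].
  j=2: rhs fails.
  j=3: rhs fails.
  j=4: rhs fails.
  j=5: rhs holds; lhs holds on [2,4]. k = 3.

3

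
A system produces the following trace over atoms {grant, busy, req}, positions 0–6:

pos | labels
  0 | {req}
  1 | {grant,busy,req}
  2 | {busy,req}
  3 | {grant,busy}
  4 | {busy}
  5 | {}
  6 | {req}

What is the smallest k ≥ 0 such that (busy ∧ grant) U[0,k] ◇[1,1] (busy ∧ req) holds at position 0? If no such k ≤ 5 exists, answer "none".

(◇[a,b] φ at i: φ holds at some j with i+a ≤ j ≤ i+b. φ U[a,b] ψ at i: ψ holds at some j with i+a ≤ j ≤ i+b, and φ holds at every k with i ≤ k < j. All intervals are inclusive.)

Need earliest j ≥ 0 with ◇[1,1] (busy ∧ req), and (busy ∧ grant) at every k in [0,j-1].
  j=0: rhs holds (empty prefix). k = 0.

0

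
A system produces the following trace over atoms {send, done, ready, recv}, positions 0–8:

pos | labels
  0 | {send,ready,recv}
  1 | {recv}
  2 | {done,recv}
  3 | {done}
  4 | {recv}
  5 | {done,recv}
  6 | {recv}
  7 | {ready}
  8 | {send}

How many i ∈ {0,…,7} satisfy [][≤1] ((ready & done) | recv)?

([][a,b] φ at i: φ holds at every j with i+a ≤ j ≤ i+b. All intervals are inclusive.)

Evaluate at each i in [0,7]:
  i=0: ✓ (all of [0,1])
  i=1: ✓ (all of [1,2])
  i=2: ✗ (fails at j=3)
  i=3: ✗ (fails at j=3)
  i=4: ✓ (all of [4,5])
  i=5: ✓ (all of [5,6])
  i=6: ✗ (fails at j=7)
  i=7: ✗ (fails at j=7)
Positions where it holds: {0, 1, 4, 5} → 4.

4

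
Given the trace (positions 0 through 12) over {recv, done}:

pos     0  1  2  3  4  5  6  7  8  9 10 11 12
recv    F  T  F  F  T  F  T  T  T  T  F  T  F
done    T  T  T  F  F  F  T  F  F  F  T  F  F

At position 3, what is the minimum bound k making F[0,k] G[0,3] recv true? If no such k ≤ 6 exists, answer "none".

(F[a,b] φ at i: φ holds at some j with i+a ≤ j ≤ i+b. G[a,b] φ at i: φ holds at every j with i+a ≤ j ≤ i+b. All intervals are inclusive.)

Scan j = 3,4,… for G[0,3] recv:
  j=3: fails
  j=4: fails
  j=5: fails
  j=6: holds
First hit at j=6, so smallest k = 6-3 = 3.

3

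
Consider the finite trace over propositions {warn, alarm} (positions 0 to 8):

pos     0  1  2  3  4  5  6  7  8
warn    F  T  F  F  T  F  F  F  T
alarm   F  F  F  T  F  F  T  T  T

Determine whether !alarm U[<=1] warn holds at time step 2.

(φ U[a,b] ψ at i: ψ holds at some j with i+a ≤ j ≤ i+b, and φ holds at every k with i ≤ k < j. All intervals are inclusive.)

Need some j in [2,3] with warn, and !alarm at every k in [2,j-1].
  j=2: warn false.
  j=3: warn false.
No j in the window works → until fails.

Does not hold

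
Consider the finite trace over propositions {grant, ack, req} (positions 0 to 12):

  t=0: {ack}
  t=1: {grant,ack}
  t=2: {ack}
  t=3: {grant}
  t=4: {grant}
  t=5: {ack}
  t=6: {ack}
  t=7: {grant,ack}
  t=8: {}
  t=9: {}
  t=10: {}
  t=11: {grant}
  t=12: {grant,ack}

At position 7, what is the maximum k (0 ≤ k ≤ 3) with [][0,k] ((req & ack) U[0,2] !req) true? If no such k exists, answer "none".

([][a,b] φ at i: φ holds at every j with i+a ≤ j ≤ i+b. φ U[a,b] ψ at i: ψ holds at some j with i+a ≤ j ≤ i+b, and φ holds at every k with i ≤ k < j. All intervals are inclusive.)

((req & ack) U[0,2] !req) must hold from j=7 onward; find where it first fails.
  j=7: holds
  j=8: holds
  j=9: holds
  j=10: holds
Holds through j=10; largest k = 3.

3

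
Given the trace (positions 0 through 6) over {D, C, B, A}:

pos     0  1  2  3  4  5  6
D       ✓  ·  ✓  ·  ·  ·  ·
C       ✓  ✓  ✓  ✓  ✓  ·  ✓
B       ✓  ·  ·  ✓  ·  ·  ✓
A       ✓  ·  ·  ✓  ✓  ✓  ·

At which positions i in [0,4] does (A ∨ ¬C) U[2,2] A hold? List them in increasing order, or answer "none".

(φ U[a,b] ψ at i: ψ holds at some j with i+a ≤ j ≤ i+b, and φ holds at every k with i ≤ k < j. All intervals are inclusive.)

Evaluate at each i in [0,4]:
  i=0: ✗ (no rhs in [2,2])
  i=1: ✗ (lhs fails at k=1 before rhs at j=3)
  i=2: ✗ (lhs fails at k=2 before rhs at j=4)
  i=3: ✓ (rhs at j=5; lhs holds on [3,4])
  i=4: ✗ (no rhs in [6,6])

3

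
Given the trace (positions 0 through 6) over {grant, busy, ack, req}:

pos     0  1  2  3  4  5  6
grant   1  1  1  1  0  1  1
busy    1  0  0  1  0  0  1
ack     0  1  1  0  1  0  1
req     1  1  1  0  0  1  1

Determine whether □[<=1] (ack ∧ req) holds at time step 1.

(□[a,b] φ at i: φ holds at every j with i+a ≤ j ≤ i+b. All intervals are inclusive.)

Yes

Check (ack ∧ req) at every j in [1,2]:
  j=1: true
  j=2: true
All positions satisfy it → formula holds.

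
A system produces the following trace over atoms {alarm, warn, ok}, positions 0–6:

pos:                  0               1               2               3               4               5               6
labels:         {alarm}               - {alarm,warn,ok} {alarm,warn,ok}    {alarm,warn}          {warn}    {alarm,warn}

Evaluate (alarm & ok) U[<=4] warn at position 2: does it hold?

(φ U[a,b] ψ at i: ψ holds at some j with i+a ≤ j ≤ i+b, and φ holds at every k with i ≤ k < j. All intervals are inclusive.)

Need some j in [2,6] with warn, and (alarm & ok) at every k in [2,j-1].
  j=2: warn holds; no prefix to check → satisfied.

Holds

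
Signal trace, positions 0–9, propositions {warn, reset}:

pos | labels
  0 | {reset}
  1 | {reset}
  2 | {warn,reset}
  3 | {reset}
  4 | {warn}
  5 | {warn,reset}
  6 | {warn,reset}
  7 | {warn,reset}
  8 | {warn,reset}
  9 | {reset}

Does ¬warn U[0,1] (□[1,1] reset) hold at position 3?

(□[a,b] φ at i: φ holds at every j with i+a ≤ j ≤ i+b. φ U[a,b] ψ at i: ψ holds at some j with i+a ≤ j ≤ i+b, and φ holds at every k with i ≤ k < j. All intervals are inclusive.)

Need some j in [3,4] with □[1,1] reset, and ¬warn at every k in [3,j-1].
  j=3: □[1,1] reset — fails at 4.
  j=4: □[1,1] reset holds; ¬warn holds at every k in [3,3] → satisfied.

True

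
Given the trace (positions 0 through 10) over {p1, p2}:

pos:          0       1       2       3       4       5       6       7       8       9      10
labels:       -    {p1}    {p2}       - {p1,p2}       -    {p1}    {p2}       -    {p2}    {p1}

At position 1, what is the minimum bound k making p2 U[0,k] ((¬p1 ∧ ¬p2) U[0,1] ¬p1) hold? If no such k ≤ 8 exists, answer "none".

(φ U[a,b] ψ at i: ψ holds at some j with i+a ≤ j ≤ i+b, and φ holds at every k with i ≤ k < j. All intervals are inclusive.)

Need earliest j ≥ 1 with ((¬p1 ∧ ¬p2) U[0,1] ¬p1), and p2 at every k in [1,j-1].
  j=1: rhs fails.
  j=2: rhs holds but lhs fails at k=1.
  j=3: rhs holds but lhs fails at k=1.
  j=4: rhs fails.
  j=5: rhs holds but lhs fails at k=1.
  j=6: rhs fails.
  j=7: rhs holds but lhs fails at k=1.
  j=8: rhs holds but lhs fails at k=1.
  j=9: rhs holds but lhs fails at k=1.
No witness within the range → none.

none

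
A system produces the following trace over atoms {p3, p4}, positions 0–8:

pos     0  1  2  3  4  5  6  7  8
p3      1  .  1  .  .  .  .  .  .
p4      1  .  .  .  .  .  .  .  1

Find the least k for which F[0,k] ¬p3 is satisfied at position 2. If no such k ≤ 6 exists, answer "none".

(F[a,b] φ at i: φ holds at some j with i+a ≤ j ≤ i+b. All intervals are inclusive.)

Scan j = 2,3,… for ¬p3:
  j=2: fails
  j=3: holds
First hit at j=3, so smallest k = 3-2 = 1.

1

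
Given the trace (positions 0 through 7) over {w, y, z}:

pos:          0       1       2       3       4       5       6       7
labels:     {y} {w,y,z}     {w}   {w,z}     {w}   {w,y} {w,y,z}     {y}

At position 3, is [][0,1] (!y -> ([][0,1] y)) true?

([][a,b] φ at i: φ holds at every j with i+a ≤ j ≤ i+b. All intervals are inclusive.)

Check (!y -> ([][0,1] y)) at every j in [3,4]:
  j=3: antecedent true; consequent fails at 3 → ✗
  j=4: antecedent true; consequent fails at 4 → ✗
Fails at j=3 → formula fails.

No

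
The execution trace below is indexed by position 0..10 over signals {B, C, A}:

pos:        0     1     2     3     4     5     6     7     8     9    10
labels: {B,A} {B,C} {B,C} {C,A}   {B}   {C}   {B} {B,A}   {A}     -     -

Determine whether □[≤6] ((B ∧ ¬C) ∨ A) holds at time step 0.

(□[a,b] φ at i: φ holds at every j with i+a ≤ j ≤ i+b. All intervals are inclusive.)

Check ((B ∧ ¬C) ∨ A) at every j in [0,6]:
  j=0: true
  j=1: false
  j=2: false
  j=3: true
  j=4: true
  j=5: false
  j=6: true
Fails at j=1 → formula fails.

Does not hold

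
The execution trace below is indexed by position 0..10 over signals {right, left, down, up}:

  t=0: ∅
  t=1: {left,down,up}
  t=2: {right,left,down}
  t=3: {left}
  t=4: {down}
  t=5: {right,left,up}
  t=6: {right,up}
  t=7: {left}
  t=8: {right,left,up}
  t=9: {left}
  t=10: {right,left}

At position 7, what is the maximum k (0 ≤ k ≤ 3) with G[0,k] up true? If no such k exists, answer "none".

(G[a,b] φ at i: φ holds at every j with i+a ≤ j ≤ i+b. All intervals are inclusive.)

up must hold from j=7 onward; find where it first fails.
  j=7: fails → no k works.

none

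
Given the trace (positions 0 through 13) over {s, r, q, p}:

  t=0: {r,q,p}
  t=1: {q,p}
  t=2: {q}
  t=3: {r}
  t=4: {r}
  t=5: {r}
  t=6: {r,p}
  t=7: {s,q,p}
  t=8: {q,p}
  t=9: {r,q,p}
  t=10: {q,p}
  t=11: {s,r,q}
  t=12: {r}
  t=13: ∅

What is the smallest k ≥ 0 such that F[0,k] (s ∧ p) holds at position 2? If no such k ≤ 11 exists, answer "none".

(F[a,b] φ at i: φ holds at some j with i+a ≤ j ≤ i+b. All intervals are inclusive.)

Scan j = 2,3,… for (s ∧ p):
  j=2: fails
  j=3: fails
  j=4: fails
  j=5: fails
  j=6: fails
  j=7: holds
First hit at j=7, so smallest k = 7-2 = 5.

5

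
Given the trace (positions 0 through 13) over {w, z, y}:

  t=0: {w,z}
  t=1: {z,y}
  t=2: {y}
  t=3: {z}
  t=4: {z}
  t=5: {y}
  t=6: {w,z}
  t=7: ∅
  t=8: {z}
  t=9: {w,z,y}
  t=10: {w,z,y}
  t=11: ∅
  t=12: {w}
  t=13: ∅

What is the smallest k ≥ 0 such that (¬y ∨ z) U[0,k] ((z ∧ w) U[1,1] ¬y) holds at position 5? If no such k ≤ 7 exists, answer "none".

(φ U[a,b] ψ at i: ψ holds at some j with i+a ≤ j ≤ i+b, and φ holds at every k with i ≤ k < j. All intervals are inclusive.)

none

Need earliest j ≥ 5 with ((z ∧ w) U[1,1] ¬y), and (¬y ∨ z) at every k in [5,j-1].
  j=5: rhs fails.
  j=6: rhs holds but lhs fails at k=5.
  j=7: rhs fails.
  j=8: rhs fails.
  j=9: rhs fails.
  j=10: rhs holds but lhs fails at k=5.
  j=11: rhs fails.
  j=12: rhs fails.
No witness within the range → none.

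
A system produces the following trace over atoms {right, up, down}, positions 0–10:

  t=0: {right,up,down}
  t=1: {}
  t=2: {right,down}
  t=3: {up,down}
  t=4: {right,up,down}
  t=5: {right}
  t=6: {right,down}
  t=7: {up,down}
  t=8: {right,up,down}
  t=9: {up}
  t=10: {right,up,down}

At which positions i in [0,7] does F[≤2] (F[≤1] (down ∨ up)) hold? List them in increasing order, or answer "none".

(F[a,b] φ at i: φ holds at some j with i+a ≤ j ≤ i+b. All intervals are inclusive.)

Evaluate at each i in [0,7]:
  i=0: ✓ (witness j=0)
  i=1: ✓ (witness j=1)
  i=2: ✓ (witness j=2)
  i=3: ✓ (witness j=3)
  i=4: ✓ (witness j=4)
  i=5: ✓ (witness j=5)
  i=6: ✓ (witness j=6)
  i=7: ✓ (witness j=7)

0, 1, 2, 3, 4, 5, 6, 7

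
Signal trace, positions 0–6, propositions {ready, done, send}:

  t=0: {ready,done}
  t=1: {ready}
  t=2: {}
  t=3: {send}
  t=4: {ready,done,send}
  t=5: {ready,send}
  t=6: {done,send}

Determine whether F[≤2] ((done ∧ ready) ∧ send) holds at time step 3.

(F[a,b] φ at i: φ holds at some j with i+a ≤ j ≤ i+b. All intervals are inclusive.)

Holds

Check ((done ∧ ready) ∧ send) at each j in [3,5]:
  j=3: false
  j=4: true
  j=5: false
Found at j=4 → formula holds.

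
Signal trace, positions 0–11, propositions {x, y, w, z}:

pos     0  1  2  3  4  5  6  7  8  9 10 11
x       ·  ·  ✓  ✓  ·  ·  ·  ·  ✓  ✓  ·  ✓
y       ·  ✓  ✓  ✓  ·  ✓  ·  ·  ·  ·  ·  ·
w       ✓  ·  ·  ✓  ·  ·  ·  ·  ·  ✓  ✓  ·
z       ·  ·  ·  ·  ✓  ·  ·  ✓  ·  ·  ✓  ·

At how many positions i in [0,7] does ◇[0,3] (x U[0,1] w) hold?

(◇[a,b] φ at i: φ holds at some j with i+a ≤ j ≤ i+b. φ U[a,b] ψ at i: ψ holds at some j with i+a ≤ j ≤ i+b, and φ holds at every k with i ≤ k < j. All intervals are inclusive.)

7

Evaluate at each i in [0,7]:
  i=0: ✓ (witness j=0)
  i=1: ✓ (witness j=2)
  i=2: ✓ (witness j=2)
  i=3: ✓ (witness j=3)
  i=4: ✗ (none in [4,7])
  i=5: ✓ (witness j=8)
  i=6: ✓ (witness j=8)
  i=7: ✓ (witness j=8)
Positions where it holds: {0, 1, 2, 3, 5, 6, 7} → 7.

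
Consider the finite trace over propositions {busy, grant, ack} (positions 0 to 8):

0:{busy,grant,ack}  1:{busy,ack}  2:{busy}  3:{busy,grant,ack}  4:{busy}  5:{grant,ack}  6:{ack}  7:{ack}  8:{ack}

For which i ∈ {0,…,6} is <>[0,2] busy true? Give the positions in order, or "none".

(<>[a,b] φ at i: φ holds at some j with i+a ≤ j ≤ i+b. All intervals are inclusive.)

0, 1, 2, 3, 4

Evaluate at each i in [0,6]:
  i=0: ✓ (witness j=0)
  i=1: ✓ (witness j=1)
  i=2: ✓ (witness j=2)
  i=3: ✓ (witness j=3)
  i=4: ✓ (witness j=4)
  i=5: ✗ (none in [5,7])
  i=6: ✗ (none in [6,8])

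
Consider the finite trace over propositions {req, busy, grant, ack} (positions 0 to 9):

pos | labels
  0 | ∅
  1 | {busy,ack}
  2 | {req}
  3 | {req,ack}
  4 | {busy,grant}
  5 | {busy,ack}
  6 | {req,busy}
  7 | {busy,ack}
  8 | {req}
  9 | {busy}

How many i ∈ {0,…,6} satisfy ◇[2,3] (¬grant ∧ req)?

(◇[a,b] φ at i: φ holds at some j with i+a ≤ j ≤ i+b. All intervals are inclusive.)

6

Evaluate at each i in [0,6]:
  i=0: ✓ (witness j=2)
  i=1: ✓ (witness j=3)
  i=2: ✗ (none in [4,5])
  i=3: ✓ (witness j=6)
  i=4: ✓ (witness j=6)
  i=5: ✓ (witness j=8)
  i=6: ✓ (witness j=8)
Positions where it holds: {0, 1, 3, 4, 5, 6} → 6.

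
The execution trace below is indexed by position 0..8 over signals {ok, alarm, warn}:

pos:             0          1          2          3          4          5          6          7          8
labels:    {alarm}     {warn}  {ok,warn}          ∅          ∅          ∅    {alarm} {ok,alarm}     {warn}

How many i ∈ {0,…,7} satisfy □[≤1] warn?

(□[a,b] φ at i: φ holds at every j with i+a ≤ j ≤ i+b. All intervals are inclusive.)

1

Evaluate at each i in [0,7]:
  i=0: ✗ (fails at j=0)
  i=1: ✓ (all of [1,2])
  i=2: ✗ (fails at j=3)
  i=3: ✗ (fails at j=3)
  i=4: ✗ (fails at j=4)
  i=5: ✗ (fails at j=5)
  i=6: ✗ (fails at j=6)
  i=7: ✗ (fails at j=7)
Positions where it holds: {1} → 1.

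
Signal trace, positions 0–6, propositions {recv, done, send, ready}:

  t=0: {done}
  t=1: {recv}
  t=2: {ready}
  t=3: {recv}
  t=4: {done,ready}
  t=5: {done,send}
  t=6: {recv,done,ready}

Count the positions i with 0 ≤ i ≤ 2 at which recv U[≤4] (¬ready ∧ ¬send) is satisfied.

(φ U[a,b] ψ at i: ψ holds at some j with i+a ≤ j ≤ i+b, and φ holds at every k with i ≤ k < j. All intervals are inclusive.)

Evaluate at each i in [0,2]:
  i=0: ✓ (rhs at j=0)
  i=1: ✓ (rhs at j=1)
  i=2: ✗ (lhs fails at k=2 before rhs at j=3)
Positions where it holds: {0, 1} → 2.

2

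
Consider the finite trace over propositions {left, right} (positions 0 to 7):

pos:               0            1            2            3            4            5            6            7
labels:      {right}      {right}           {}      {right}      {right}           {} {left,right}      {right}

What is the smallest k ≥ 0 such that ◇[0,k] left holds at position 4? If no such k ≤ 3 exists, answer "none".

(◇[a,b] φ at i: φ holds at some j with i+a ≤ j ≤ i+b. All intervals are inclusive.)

Scan j = 4,5,… for left:
  j=4: fails
  j=5: fails
  j=6: holds
First hit at j=6, so smallest k = 6-4 = 2.

2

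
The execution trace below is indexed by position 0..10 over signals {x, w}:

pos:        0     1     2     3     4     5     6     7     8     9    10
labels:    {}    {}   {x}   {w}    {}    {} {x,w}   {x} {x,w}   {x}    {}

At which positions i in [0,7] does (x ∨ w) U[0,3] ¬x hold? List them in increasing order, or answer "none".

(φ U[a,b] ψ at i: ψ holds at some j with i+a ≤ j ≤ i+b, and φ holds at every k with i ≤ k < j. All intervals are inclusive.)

Evaluate at each i in [0,7]:
  i=0: ✓ (rhs at j=0)
  i=1: ✓ (rhs at j=1)
  i=2: ✓ (rhs at j=3; lhs holds on [2,2])
  i=3: ✓ (rhs at j=3)
  i=4: ✓ (rhs at j=4)
  i=5: ✓ (rhs at j=5)
  i=6: ✗ (no rhs in [6,9])
  i=7: ✓ (rhs at j=10; lhs holds on [7,9])

0, 1, 2, 3, 4, 5, 7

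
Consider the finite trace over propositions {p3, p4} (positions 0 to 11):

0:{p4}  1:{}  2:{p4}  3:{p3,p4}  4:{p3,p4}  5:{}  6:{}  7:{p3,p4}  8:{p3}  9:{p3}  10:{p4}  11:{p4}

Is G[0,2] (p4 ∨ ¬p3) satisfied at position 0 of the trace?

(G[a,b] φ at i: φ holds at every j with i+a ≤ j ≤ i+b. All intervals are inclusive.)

Check (p4 ∨ ¬p3) at every j in [0,2]:
  j=0: true
  j=1: true
  j=2: true
All positions satisfy it → formula holds.

Holds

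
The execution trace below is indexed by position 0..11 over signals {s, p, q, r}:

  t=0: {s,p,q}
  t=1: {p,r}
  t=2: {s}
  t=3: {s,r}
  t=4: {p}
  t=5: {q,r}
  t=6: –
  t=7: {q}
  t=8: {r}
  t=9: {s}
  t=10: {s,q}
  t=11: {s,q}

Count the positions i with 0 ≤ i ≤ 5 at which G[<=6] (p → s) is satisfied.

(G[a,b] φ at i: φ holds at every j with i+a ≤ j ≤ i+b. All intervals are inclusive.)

1

Evaluate at each i in [0,5]:
  i=0: ✗ (fails at j=1)
  i=1: ✗ (fails at j=1)
  i=2: ✗ (fails at j=4)
  i=3: ✗ (fails at j=4)
  i=4: ✗ (fails at j=4)
  i=5: ✓ (all of [5,11])
Positions where it holds: {5} → 1.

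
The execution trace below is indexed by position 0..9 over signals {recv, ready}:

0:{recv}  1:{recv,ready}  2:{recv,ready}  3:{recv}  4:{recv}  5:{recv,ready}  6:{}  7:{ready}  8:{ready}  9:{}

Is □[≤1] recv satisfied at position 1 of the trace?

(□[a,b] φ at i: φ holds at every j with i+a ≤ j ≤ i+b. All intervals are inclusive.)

Check recv at every j in [1,2]:
  j=1: true
  j=2: true
All positions satisfy it → formula holds.

True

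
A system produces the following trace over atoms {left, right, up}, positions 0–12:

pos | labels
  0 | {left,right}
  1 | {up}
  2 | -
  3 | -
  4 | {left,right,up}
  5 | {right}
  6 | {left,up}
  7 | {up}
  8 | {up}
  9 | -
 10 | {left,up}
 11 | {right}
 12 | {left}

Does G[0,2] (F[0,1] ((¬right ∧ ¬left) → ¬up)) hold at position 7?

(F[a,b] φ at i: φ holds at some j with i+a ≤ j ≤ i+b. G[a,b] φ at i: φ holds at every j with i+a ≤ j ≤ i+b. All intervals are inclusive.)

Does not hold

Check F[0,1] ((¬right ∧ ¬left) → ¬up) at every j in [7,9]:
  j=7: fails (none in [7,8])
  j=8: holds (witness at 9)
  j=9: holds (witness at 9)
Fails at j=7 → formula fails.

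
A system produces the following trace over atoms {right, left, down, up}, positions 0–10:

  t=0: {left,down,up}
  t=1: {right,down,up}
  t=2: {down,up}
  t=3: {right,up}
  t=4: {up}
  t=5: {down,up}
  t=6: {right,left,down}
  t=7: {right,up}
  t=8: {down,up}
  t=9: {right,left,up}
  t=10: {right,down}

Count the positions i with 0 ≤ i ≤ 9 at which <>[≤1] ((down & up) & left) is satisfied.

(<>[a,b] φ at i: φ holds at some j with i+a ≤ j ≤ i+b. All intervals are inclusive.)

Evaluate at each i in [0,9]:
  i=0: ✓ (witness j=0)
  i=1: ✗ (none in [1,2])
  i=2: ✗ (none in [2,3])
  i=3: ✗ (none in [3,4])
  i=4: ✗ (none in [4,5])
  i=5: ✗ (none in [5,6])
  i=6: ✗ (none in [6,7])
  i=7: ✗ (none in [7,8])
  i=8: ✗ (none in [8,9])
  i=9: ✗ (none in [9,10])
Positions where it holds: {0} → 1.

1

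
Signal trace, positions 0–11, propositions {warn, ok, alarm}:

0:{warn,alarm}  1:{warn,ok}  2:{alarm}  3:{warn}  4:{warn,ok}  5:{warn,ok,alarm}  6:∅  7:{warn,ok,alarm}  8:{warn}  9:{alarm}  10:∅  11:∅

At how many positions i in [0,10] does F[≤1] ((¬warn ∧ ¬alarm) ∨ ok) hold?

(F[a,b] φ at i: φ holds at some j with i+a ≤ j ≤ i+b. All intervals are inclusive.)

9

Evaluate at each i in [0,10]:
  i=0: ✓ (witness j=1)
  i=1: ✓ (witness j=1)
  i=2: ✗ (none in [2,3])
  i=3: ✓ (witness j=4)
  i=4: ✓ (witness j=4)
  i=5: ✓ (witness j=5)
  i=6: ✓ (witness j=6)
  i=7: ✓ (witness j=7)
  i=8: ✗ (none in [8,9])
  i=9: ✓ (witness j=10)
  i=10: ✓ (witness j=10)
Positions where it holds: {0, 1, 3, 4, 5, 6, 7, 9, 10} → 9.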